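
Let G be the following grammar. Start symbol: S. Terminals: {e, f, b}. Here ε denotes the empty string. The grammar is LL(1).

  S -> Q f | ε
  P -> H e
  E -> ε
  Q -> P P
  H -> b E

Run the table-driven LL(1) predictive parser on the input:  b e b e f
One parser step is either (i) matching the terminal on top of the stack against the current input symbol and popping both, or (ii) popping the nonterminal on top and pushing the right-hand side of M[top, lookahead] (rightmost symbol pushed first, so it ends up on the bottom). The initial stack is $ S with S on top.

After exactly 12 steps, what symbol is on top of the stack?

f

      Stack        Input        Action
   1  $ S          b e b e f $  expand S -> Q f
   2  $ f Q        b e b e f $  expand Q -> P P
   3  $ f P P      b e b e f $  expand P -> H e
   4  $ f P e H    b e b e f $  expand H -> b E
   5  $ f P e E b  b e b e f $  match b
   6  $ f P e E    e b e f $    expand E -> ε
   7  $ f P e      e b e f $    match e
   8  $ f P        b e f $      expand P -> H e
   9  $ f e H      b e f $      expand H -> b E
  10  $ f e E b    b e f $      match b
  11  $ f e E      e f $        expand E -> ε
  12  $ f e        e f $        match e
Stack after step 12: $ f (top = f).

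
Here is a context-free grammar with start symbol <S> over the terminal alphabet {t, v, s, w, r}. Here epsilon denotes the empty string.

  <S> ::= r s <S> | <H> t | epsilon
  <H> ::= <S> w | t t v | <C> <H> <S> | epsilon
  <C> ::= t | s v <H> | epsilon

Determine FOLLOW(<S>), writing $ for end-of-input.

{$, r, s, t, w}

FIRST(<C>): from <C>::=t we get {t}; from <C>::=s v <H> we get {s}; from <C>::=epsilon we get {epsilon}. So FIRST(<C>) = {epsilon, s, t}.
FIRST(<S>): from <S>::=r s <S> we get {r}; from <S>::=<H> t we get {r, s, t, w}; from <S>::=epsilon we get {epsilon}. So FIRST(<S>) = {epsilon, r, s, t, w}.
FIRST(<H>): from <H>::=<S> w we get {r, s, t, w}; from <H>::=t t v we get {t}; from <H>::=<C> <H> <S> we get {epsilon, r, s, t, w}; from <H>::=epsilon we get {epsilon}. So FIRST(<H>) = {epsilon, r, s, t, w}.
FOLLOW(<S>) includes $ since <S> is the start symbol.
FOLLOW(<S>): in <S>::=r s <S>, the suffix after <S> is empty (adds nothing new); in <H>::=<S> w, <S> is followed by w with FIRST {w}; in <H>::=<C> <H> <S>, the suffix after <S> is empty, so FOLLOW(<S>) ⊇ FOLLOW(<H>) = {r, s, t, w}. Thus FOLLOW(<S>) = {$, r, s, t, w}.
FOLLOW(<H>): in <S>::=<H> t, <H> is followed by t with FIRST {t}; in <H>::=<C> <H> <S>, <H> is followed by <S> with FIRST {epsilon, r, s, t, w}; in <H>::=<C> <H> <S>, the suffix after <H> is nullable (adds nothing new); in <C>::=s v <H>, the suffix after <H> is empty, so FOLLOW(<H>) ⊇ FOLLOW(<C>) = {r, s, t, w}. Thus FOLLOW(<H>) = {r, s, t, w}.
FOLLOW(<C>): in <H>::=<C> <H> <S>, <C> is followed by <H> <S> with FIRST {epsilon, r, s, t, w}; in <H>::=<C> <H> <S>, the suffix after <C> is nullable, so FOLLOW(<C>) ⊇ FOLLOW(<H>) = {r, s, t, w}. Thus FOLLOW(<C>) = {r, s, t, w}.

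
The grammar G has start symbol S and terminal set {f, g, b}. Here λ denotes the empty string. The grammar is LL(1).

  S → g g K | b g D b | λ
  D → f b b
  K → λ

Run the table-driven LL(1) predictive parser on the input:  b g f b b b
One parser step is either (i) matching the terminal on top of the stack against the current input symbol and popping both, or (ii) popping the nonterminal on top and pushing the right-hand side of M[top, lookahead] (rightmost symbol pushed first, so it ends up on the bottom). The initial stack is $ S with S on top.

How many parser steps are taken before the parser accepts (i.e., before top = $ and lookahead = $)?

     Stack      Input          Action
  1  $ S        b g f b b b $  expand S → b g D b
  2  $ b D g b  b g f b b b $  match b
  3  $ b D g    g f b b b $    match g
  4  $ b D      f b b b $      expand D → f b b
  5  $ b b b f  f b b b $      match f
  6  $ b b b    b b b $        match b
  7  $ b b      b b $          match b
  8  $ b        b $            match b
Accept reached after 8 steps.

8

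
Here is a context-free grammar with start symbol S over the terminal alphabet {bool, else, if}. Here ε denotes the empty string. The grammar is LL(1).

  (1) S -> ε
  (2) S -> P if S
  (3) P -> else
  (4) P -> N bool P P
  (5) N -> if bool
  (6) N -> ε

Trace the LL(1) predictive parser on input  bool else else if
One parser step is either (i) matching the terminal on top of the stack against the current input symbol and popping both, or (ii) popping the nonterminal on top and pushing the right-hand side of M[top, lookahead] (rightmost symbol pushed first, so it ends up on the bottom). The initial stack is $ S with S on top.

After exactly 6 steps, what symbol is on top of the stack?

P

     Stack              Input                Action
  1  $ S                bool else else if $  expand S -> P if S
  2  $ S if P           bool else else if $  expand P -> N bool P P
  3  $ S if P P bool N  bool else else if $  expand N -> ε
  4  $ S if P P bool    bool else else if $  match bool
  5  $ S if P P         else else if $       expand P -> else
  6  $ S if P else      else else if $       match else
Stack after step 6: $ S if P (top = P).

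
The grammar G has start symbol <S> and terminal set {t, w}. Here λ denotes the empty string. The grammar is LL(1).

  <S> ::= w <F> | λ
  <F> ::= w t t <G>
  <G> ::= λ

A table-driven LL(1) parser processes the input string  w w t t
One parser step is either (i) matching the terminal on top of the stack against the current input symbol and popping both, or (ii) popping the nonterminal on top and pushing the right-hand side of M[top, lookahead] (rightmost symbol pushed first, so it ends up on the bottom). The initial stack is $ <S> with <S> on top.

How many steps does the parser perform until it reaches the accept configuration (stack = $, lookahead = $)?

7

step 1: stack=$ <S>  input=w w t t $  — expand <S> ::= w <F>
step 2: stack=$ <F> w  input=w w t t $  — match w
step 3: stack=$ <F>  input=w t t $  — expand <F> ::= w t t <G>
step 4: stack=$ <G> t t w  input=w t t $  — match w
step 5: stack=$ <G> t t  input=t t $  — match t
step 6: stack=$ <G> t  input=t $  — match t
step 7: stack=$ <G>  input=$  — expand <G> ::= λ
Accept reached after 7 steps.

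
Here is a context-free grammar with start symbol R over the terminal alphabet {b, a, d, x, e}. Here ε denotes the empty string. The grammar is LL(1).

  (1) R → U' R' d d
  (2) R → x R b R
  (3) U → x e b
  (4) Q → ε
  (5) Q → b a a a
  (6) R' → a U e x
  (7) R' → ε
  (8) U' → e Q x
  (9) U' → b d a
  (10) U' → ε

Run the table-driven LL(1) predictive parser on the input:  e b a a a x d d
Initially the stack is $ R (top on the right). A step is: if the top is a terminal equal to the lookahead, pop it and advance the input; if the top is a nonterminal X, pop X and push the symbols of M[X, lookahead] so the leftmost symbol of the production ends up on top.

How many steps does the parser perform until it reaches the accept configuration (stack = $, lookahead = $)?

12

step 1: stack=$ R  input=e b a a a x d d $  — expand R → U' R' d d
step 2: stack=$ d d R' U'  input=e b a a a x d d $  — expand U' → e Q x
step 3: stack=$ d d R' x Q e  input=e b a a a x d d $  — match e
step 4: stack=$ d d R' x Q  input=b a a a x d d $  — expand Q → b a a a
step 5: stack=$ d d R' x a a a b  input=b a a a x d d $  — match b
step 6: stack=$ d d R' x a a a  input=a a a x d d $  — match a
step 7: stack=$ d d R' x a a  input=a a x d d $  — match a
step 8: stack=$ d d R' x a  input=a x d d $  — match a
step 9: stack=$ d d R' x  input=x d d $  — match x
step 10: stack=$ d d R'  input=d d $  — expand R' → ε
step 11: stack=$ d d  input=d d $  — match d
step 12: stack=$ d  input=d $  — match d
Accept reached after 12 steps.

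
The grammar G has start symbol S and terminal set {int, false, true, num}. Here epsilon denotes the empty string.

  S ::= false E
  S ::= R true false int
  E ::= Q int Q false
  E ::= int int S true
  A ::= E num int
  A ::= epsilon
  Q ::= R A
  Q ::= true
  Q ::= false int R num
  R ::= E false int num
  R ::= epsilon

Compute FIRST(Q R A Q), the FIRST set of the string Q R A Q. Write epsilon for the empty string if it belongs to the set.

{epsilon, false, int, true}

FIRST(S): from S::=false E we get {false}; from S::=R true false int we get {false, int, true}. So FIRST(S) = {false, int, true}.
FIRST(E): from E::=Q int Q false we get {false, int, true}; from E::=int int S true we get {int}. So FIRST(E) = {false, int, true}.
FIRST(A): from A::=E num int we get {false, int, true}; from A::=epsilon we get {epsilon}. So FIRST(A) = {epsilon, false, int, true}.
FIRST(R): from R::=E false int num we get {false, int, true}; from R::=epsilon we get {epsilon}. So FIRST(R) = {epsilon, false, int, true}.
FIRST(Q): from Q::=R A we get {epsilon, false, int, true}; from Q::=true we get {true}; from Q::=false int R num we get {false}. So FIRST(Q) = {epsilon, false, int, true}.
FIRST(Q R A Q): take FIRST of each symbol in turn, carrying on past any symbol whose FIRST contains epsilon; result {epsilon, false, int, true}.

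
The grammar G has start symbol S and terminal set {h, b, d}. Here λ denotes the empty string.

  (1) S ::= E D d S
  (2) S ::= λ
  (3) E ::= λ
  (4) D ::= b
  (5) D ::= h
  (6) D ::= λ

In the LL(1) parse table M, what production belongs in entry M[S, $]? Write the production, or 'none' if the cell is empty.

S ::= λ

FIRST(E) = {λ}
FIRST(D) = {λ, b, h}
FIRST(S) = {λ, b, d, h}  (via E D d S)
FOLLOW(S) includes $ since S is the start symbol.
FOLLOW(S): in S::=E D d S, the suffix after S is empty (adds nothing new). Thus FOLLOW(S) = {$}.
For S ::= E D d S: FIRST(E D d S) = {b, d, h}, so it goes in M[S, t] for t ∈ {b, d, h}.
For S ::= λ: FIRST(λ) = {λ}, so it goes in M[S, t] for t ∈ {}; since λ ∈ FIRST, also for every t ∈ FOLLOW(S) = {$}.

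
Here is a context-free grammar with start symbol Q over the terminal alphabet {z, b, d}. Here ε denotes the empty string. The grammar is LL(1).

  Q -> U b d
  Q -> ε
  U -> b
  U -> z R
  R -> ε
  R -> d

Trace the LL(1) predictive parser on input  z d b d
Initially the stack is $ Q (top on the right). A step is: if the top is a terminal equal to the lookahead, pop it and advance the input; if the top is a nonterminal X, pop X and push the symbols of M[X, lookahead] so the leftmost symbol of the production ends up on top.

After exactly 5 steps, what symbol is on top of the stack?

b

     Stack      Input      Action
  1  $ Q        z d b d $  expand Q -> U b d
  2  $ d b U    z d b d $  expand U -> z R
  3  $ d b R z  z d b d $  match z
  4  $ d b R    d b d $    expand R -> d
  5  $ d b d    d b d $    match d
Stack after step 5: $ d b (top = b).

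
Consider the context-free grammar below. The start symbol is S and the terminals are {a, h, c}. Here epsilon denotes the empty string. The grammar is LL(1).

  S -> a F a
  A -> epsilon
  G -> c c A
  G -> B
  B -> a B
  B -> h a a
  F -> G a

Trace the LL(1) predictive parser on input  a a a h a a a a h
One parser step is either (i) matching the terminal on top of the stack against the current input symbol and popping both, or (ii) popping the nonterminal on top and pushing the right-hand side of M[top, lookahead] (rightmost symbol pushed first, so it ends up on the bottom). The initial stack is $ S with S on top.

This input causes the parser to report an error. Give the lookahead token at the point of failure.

      Stack        Input                Action
   1  $ S          a a a h a a a a h $  expand S -> a F a
   2  $ a F a      a a a h a a a a h $  match a
   3  $ a F        a a h a a a a h $    expand F -> G a
   4  $ a a G      a a h a a a a h $    expand G -> B
   5  $ a a B      a a h a a a a h $    expand B -> a B
   6  $ a a B a    a a h a a a a h $    match a
   7  $ a a B      a h a a a a h $      expand B -> a B
   8  $ a a B a    a h a a a a h $      match a
   9  $ a a B      h a a a a h $        expand B -> h a a
  10  $ a a a a h  h a a a a h $        match h
  11  $ a a a a    a a a a h $          match a
  12  $ a a a      a a a h $            match a
  13  $ a a        a a h $              match a
  14  $ a          a h $                match a
  15  $            h $                  error: stack empty but input remains

h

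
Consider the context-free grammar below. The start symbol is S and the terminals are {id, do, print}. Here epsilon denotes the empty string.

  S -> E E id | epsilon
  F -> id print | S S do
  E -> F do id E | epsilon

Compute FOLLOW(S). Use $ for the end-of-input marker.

FIRST(S): from S->E E id we get {do, id}; from S->epsilon we get {epsilon}. So FIRST(S) = {epsilon, do, id}.
FIRST(F): from F->id print we get {id}; from F->S S do we get {do, id}. So FIRST(F) = {do, id}.
FIRST(E): from E->F do id E we get {do, id}; from E->epsilon we get {epsilon}. So FIRST(E) = {epsilon, do, id}.
FOLLOW(S) includes $ since S is the start symbol.
FOLLOW(S): in F->S S do (occurrence 1), S is followed by S do with FIRST {do, id}; in F->S S do (occurrence 2), S is followed by do with FIRST {do}. Thus FOLLOW(S) = {$, do, id}.
FOLLOW(F): in E->F do id E, F is followed by do id E with FIRST {do}. Thus FOLLOW(F) = {do}.
FOLLOW(E): in S->E E id (occurrence 1), E is followed by E id with FIRST {do, id}; in S->E E id (occurrence 2), E is followed by id with FIRST {id}; in E->F do id E, the suffix after E is empty (adds nothing new). Thus FOLLOW(E) = {do, id}.

{$, do, id}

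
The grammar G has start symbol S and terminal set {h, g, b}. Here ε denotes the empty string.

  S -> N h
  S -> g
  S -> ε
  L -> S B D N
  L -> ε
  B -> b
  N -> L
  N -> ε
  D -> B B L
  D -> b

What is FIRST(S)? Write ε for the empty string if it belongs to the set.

{ε, b, g, h}

FIRST(B): from B->b we get {b}. So FIRST(B) = {b}.
FIRST(D): from D->B B L we get {b}; from D->b we get {b}. So FIRST(D) = {b}.
FIRST(S): from S->N h we get {b, g, h}; from S->g we get {g}; from S->ε we get {ε}. So FIRST(S) = {ε, b, g, h}.
FIRST(L): from L->S B D N we get {b, g, h}; from L->ε we get {ε}. So FIRST(L) = {ε, b, g, h}.
FIRST(N): from N->L we get {ε, b, g, h}; from N->ε we get {ε}. So FIRST(N) = {ε, b, g, h}.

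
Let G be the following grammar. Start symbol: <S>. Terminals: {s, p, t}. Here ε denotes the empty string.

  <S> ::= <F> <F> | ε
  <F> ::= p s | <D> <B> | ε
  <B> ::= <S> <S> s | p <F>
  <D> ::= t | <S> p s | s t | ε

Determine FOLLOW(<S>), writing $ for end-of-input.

FIRST(<S>) = {ε, p, s, t}  (via <F> <F>)
FIRST(<B>) = {p, s, t}  (via <S> <S> s)
FIRST(<D>) = {ε, p, s, t}  (via <S> p s)
FIRST(<F>) = {ε, p, s, t}  (via <D> <B>)
FOLLOW(<S>) includes $ since <S> is the start symbol.
FOLLOW(<S>): in <B>::=<S> <S> s (occurrence 1), <S> is followed by <S> s with FIRST {p, s, t}; in <B>::=<S> <S> s (occurrence 2), <S> is followed by s with FIRST {s}; in <D>::=<S> p s, <S> is followed by p s with FIRST {p}. Thus FOLLOW(<S>) = {$, p, s, t}.
FOLLOW(<D>): in <F>::=<D> <B>, <D> is followed by <B> with FIRST {p, s, t}. Thus FOLLOW(<D>) = {p, s, t}.
FOLLOW(<F>): in <S>::=<F> <F> (occurrence 1), <F> is followed by <F> with FIRST {ε, p, s, t}; in <S>::=<F> <F> (occurrence 1), the suffix after <F> is nullable, so FOLLOW(<F>) ⊇ FOLLOW(<S>) = {$, p, s, t}; in <S>::=<F> <F> (occurrence 2), the suffix after <F> is empty, so FOLLOW(<F>) ⊇ FOLLOW(<S>) = {$, p, s, t}; in <B>::=p <F>, the suffix after <F> is empty, so FOLLOW(<F>) ⊇ FOLLOW(<B>) = {$, p, s, t}. Thus FOLLOW(<F>) = {$, p, s, t}.
FOLLOW(<B>): in <F>::=<D> <B>, the suffix after <B> is empty, so FOLLOW(<B>) ⊇ FOLLOW(<F>) = {$, p, s, t}. Thus FOLLOW(<B>) = {$, p, s, t}.

{$, p, s, t}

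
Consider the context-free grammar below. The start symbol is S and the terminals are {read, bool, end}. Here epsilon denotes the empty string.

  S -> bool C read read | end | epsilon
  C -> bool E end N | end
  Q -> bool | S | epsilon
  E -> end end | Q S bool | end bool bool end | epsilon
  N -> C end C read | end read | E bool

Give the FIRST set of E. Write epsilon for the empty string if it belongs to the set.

{epsilon, bool, end}

FIRST(S) = {epsilon, bool, end}
FIRST(C) = {bool, end}
FIRST(Q) = {epsilon, bool, end}  (via S)
FIRST(E) = {epsilon, bool, end}  (via Q S bool)
FIRST(N) = {bool, end}  (via C end C read, E bool)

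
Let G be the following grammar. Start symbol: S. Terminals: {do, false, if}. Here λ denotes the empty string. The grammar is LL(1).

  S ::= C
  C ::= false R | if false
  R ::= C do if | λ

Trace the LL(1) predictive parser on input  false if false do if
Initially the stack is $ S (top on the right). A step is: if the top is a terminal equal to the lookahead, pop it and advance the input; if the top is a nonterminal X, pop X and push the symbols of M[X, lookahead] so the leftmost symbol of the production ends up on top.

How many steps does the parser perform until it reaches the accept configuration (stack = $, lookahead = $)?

9

     Stack             Input                   Action
  1  $ S               false if false do if $  expand S ::= C
  2  $ C               false if false do if $  expand C ::= false R
  3  $ R false         false if false do if $  match false
  4  $ R               if false do if $        expand R ::= C do if
  5  $ if do C         if false do if $        expand C ::= if false
  6  $ if do false if  if false do if $        match if
  7  $ if do false     false do if $           match false
  8  $ if do           do if $                 match do
  9  $ if              if $                    match if
Accept reached after 9 steps.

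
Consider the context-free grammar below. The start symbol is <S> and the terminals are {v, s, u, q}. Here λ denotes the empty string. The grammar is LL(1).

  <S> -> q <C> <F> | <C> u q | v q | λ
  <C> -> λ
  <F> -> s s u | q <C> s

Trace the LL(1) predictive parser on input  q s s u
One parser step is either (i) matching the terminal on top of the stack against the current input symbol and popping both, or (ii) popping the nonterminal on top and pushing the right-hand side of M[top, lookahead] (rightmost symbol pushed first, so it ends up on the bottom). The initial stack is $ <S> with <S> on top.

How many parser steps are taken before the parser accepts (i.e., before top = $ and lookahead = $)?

7

step 1: stack=$ <S>  input=q s s u $  — expand <S> -> q <C> <F>
step 2: stack=$ <F> <C> q  input=q s s u $  — match q
step 3: stack=$ <F> <C>  input=s s u $  — expand <C> -> λ
step 4: stack=$ <F>  input=s s u $  — expand <F> -> s s u
step 5: stack=$ u s s  input=s s u $  — match s
step 6: stack=$ u s  input=s u $  — match s
step 7: stack=$ u  input=u $  — match u
Accept reached after 7 steps.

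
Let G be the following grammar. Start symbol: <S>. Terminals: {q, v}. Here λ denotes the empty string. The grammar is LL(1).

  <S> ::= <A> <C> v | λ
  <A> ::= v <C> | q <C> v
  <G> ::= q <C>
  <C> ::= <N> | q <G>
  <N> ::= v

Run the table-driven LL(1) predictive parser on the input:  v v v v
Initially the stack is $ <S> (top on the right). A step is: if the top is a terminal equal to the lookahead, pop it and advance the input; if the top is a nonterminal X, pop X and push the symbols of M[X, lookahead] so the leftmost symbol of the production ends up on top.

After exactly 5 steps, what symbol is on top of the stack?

     Stack          Input      Action
  1  $ <S>          v v v v $  expand <S> ::= <A> <C> v
  2  $ v <C> <A>    v v v v $  expand <A> ::= v <C>
  3  $ v <C> <C> v  v v v v $  match v
  4  $ v <C> <C>    v v v $    expand <C> ::= <N>
  5  $ v <C> <N>    v v v $    expand <N> ::= v
Stack after step 5: $ v <C> v (top = v).

v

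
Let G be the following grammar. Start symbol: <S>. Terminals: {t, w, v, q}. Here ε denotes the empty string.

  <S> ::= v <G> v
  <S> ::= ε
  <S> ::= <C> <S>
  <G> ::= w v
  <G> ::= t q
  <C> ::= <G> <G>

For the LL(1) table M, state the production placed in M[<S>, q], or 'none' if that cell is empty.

none

FIRST(<G>): from <G>::=w v we get {w}; from <G>::=t q we get {t}. So FIRST(<G>) = {t, w}.
FIRST(<C>): from <C>::=<G> <G> we get {t, w}. So FIRST(<C>) = {t, w}.
FIRST(<S>): from <S>::=v <G> v we get {v}; from <S>::=ε we get {ε}; from <S>::=<C> <S> we get {t, w}. So FIRST(<S>) = {ε, t, v, w}.
FOLLOW(<S>) includes $ since <S> is the start symbol.
FOLLOW(<S>): in <S>::=<C> <S>, the suffix after <S> is empty (adds nothing new). Thus FOLLOW(<S>) = {$}.
For <S> ::= v <G> v: FIRST(v <G> v) = {v}, so it goes in M[<S>, t] for t ∈ {v}.
For <S> ::= ε: FIRST(ε) = {ε}, so it goes in M[<S>, t] for t ∈ {}; since ε ∈ FIRST, also for every t ∈ FOLLOW(<S>) = {$}.
For <S> ::= <C> <S>: FIRST(<C> <S>) = {t, w}, so it goes in M[<S>, t] for t ∈ {t, w}.
None of these place a production in M[<S>, q].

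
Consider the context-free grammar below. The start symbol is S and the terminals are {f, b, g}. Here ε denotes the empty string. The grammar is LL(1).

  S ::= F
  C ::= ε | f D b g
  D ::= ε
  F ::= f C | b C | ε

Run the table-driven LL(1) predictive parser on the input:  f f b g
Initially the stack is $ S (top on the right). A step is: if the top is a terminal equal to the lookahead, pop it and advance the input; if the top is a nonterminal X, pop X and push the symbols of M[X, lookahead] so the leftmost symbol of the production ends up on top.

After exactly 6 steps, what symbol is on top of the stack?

b

step 1: stack=$ S  input=f f b g $  — expand S ::= F
step 2: stack=$ F  input=f f b g $  — expand F ::= f C
step 3: stack=$ C f  input=f f b g $  — match f
step 4: stack=$ C  input=f b g $  — expand C ::= f D b g
step 5: stack=$ g b D f  input=f b g $  — match f
step 6: stack=$ g b D  input=b g $  — expand D ::= ε
Stack after step 6: $ g b (top = b).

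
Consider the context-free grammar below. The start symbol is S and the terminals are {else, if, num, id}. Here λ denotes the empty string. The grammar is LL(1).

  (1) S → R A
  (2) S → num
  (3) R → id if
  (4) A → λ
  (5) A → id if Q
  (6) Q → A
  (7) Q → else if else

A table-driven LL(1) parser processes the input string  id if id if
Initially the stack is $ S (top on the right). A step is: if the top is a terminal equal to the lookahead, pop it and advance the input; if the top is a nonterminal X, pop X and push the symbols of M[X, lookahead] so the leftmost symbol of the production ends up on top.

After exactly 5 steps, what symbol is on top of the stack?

id

step 1: stack=$ S  input=id if id if $  — expand S → R A
step 2: stack=$ A R  input=id if id if $  — expand R → id if
step 3: stack=$ A if id  input=id if id if $  — match id
step 4: stack=$ A if  input=if id if $  — match if
step 5: stack=$ A  input=id if $  — expand A → id if Q
Stack after step 5: $ Q if id (top = id).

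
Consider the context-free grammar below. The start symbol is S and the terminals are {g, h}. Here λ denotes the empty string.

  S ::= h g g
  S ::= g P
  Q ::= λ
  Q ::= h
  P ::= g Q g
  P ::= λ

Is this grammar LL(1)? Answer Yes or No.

FIRST(S) = {g, h}
FIRST(Q) = {λ, h}
FIRST(P) = {λ, g}
FOLLOW(S) = {$}
FOLLOW(Q) = {g}
FOLLOW(P) = {$}
Each cell of M receives at most one production.

Yes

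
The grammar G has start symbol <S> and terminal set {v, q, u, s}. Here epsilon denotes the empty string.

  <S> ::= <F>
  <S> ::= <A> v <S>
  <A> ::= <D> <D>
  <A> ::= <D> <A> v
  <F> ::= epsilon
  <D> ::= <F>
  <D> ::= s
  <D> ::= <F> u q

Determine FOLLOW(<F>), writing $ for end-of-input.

FIRST(<F>): from <F>::=epsilon we get {epsilon}. So FIRST(<F>) = {epsilon}.
FIRST(<D>): from <D>::=<F> we get {epsilon}; from <D>::=s we get {s}; from <D>::=<F> u q we get {u}. So FIRST(<D>) = {epsilon, s, u}.
FIRST(<A>): from <A>::=<D> <D> we get {epsilon, s, u}; from <A>::=<D> <A> v we get {s, u, v}. So FIRST(<A>) = {epsilon, s, u, v}.
FIRST(<S>): from <S>::=<F> we get {epsilon}; from <S>::=<A> v <S> we get {s, u, v}. So FIRST(<S>) = {epsilon, s, u, v}.
FOLLOW(<S>) includes $ since <S> is the start symbol.
FOLLOW(<S>): in <S>::=<A> v <S>, the suffix after <S> is empty (adds nothing new). Thus FOLLOW(<S>) = {$}.
FOLLOW(<A>): in <S>::=<A> v <S>, <A> is followed by v <S> with FIRST {v}; in <A>::=<D> <A> v, <A> is followed by v with FIRST {v}. Thus FOLLOW(<A>) = {v}.
FOLLOW(<D>): in <A>::=<D> <D> (occurrence 1), <D> is followed by <D> with FIRST {epsilon, s, u}; in <A>::=<D> <D> (occurrence 1), the suffix after <D> is nullable, so FOLLOW(<D>) ⊇ FOLLOW(<A>) = {v}; in <A>::=<D> <D> (occurrence 2), the suffix after <D> is empty, so FOLLOW(<D>) ⊇ FOLLOW(<A>) = {v}; in <A>::=<D> <A> v, <D> is followed by <A> v with FIRST {s, u, v}. Thus FOLLOW(<D>) = {s, u, v}.
FOLLOW(<F>): in <S>::=<F>, the suffix after <F> is empty, so FOLLOW(<F>) ⊇ FOLLOW(<S>) = {$}; in <D>::=<F>, the suffix after <F> is empty, so FOLLOW(<F>) ⊇ FOLLOW(<D>) = {s, u, v}; in <D>::=<F> u q, <F> is followed by u q with FIRST {u}. Thus FOLLOW(<F>) = {$, s, u, v}.

{$, s, u, v}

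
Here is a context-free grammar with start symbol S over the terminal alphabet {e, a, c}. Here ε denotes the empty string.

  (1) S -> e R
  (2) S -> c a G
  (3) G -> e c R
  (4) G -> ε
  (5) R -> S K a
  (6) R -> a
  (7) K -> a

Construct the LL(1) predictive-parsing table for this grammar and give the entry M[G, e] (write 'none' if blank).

FIRST(S): from S->e R we get {e}; from S->c a G we get {c}. So FIRST(S) = {c, e}.
FIRST(G): from G->e c R we get {e}; from G->ε we get {ε}. So FIRST(G) = {ε, e}.
FIRST(K): from K->a we get {a}. So FIRST(K) = {a}.
FIRST(R): from R->S K a we get {c, e}; from R->a we get {a}. So FIRST(R) = {a, c, e}.
FOLLOW(S) includes $ since S is the start symbol.
FOLLOW(S): in R->S K a, S is followed by K a with FIRST {a}. Thus FOLLOW(S) = {$, a}.
FOLLOW(G): in S->c a G, the suffix after G is empty, so FOLLOW(G) ⊇ FOLLOW(S) = {$, a}. Thus FOLLOW(G) = {$, a}.
For G -> e c R: FIRST(e c R) = {e}, so it goes in M[G, t] for t ∈ {e}.
For G -> ε: FIRST(ε) = {ε}, so it goes in M[G, t] for t ∈ {}; since ε ∈ FIRST, also for every t ∈ FOLLOW(G) = {$, a}.

G -> e c R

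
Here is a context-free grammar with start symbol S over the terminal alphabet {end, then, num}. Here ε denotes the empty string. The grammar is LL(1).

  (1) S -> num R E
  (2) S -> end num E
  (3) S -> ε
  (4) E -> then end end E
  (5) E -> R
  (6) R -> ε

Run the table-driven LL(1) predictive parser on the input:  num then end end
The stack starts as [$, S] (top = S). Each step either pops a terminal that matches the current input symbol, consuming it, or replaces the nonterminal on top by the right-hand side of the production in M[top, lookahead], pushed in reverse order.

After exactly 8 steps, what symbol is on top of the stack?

R

     Stack             Input               Action
  1  $ S               num then end end $  expand S -> num R E
  2  $ E R num         num then end end $  match num
  3  $ E R             then end end $      expand R -> ε
  4  $ E               then end end $      expand E -> then end end E
  5  $ E end end then  then end end $      match then
  6  $ E end end       end end $           match end
  7  $ E end           end $               match end
  8  $ E               $                   expand E -> R
Stack after step 8: $ R (top = R).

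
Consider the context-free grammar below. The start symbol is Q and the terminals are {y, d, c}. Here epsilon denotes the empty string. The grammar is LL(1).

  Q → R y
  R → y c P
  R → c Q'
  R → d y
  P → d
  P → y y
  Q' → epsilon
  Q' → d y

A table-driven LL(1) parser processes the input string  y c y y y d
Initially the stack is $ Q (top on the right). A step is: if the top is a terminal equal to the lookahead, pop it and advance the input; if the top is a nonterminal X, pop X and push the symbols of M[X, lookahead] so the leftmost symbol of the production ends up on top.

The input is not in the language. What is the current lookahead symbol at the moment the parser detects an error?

     Stack      Input          Action
  1  $ Q        y c y y y d $  expand Q → R y
  2  $ y R      y c y y y d $  expand R → y c P
  3  $ y P c y  y c y y y d $  match y
  4  $ y P c    c y y y d $    match c
  5  $ y P      y y y d $      expand P → y y
  6  $ y y y    y y y d $      match y
  7  $ y y      y y d $        match y
  8  $ y        y d $          match y
  9  $          d $            error: stack empty but input remains

d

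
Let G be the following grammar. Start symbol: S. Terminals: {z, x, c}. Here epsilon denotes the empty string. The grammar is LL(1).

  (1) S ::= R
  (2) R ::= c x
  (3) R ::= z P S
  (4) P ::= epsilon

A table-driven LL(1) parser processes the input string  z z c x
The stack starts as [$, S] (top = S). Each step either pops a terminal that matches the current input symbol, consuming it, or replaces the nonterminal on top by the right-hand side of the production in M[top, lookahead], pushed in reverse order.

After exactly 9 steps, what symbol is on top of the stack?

R

     Stack    Input      Action
  1  $ S      z z c x $  expand S ::= R
  2  $ R      z z c x $  expand R ::= z P S
  3  $ S P z  z z c x $  match z
  4  $ S P    z c x $    expand P ::= epsilon
  5  $ S      z c x $    expand S ::= R
  6  $ R      z c x $    expand R ::= z P S
  7  $ S P z  z c x $    match z
  8  $ S P    c x $      expand P ::= epsilon
  9  $ S      c x $      expand S ::= R
Stack after step 9: $ R (top = R).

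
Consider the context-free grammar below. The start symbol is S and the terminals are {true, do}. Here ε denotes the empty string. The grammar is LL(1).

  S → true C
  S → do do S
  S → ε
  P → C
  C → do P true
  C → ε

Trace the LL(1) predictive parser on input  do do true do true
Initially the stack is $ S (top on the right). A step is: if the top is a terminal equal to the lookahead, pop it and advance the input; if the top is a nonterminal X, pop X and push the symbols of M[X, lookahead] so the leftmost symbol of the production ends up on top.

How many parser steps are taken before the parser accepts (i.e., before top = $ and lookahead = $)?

10

step 1: stack=$ S  input=do do true do true $  — expand S → do do S
step 2: stack=$ S do do  input=do do true do true $  — match do
step 3: stack=$ S do  input=do true do true $  — match do
step 4: stack=$ S  input=true do true $  — expand S → true C
step 5: stack=$ C true  input=true do true $  — match true
step 6: stack=$ C  input=do true $  — expand C → do P true
step 7: stack=$ true P do  input=do true $  — match do
step 8: stack=$ true P  input=true $  — expand P → C
step 9: stack=$ true C  input=true $  — expand C → ε
step 10: stack=$ true  input=true $  — match true
Accept reached after 10 steps.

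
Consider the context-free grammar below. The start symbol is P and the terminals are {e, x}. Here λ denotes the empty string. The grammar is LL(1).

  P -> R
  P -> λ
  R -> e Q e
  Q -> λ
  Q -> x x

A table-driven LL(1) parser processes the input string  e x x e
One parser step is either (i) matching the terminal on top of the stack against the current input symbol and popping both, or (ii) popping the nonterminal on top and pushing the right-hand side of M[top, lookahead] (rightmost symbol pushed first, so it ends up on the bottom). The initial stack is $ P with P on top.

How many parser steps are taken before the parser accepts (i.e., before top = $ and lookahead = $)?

7

step 1: stack=$ P  input=e x x e $  — expand P -> R
step 2: stack=$ R  input=e x x e $  — expand R -> e Q e
step 3: stack=$ e Q e  input=e x x e $  — match e
step 4: stack=$ e Q  input=x x e $  — expand Q -> x x
step 5: stack=$ e x x  input=x x e $  — match x
step 6: stack=$ e x  input=x e $  — match x
step 7: stack=$ e  input=e $  — match e
Accept reached after 7 steps.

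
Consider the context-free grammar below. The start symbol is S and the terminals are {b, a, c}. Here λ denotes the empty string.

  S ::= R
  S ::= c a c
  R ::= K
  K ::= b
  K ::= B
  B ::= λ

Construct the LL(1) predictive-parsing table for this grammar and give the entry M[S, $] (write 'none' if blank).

S ::= R

FIRST(B): from B::=λ we get {λ}. So FIRST(B) = {λ}.
FIRST(K): from K::=b we get {b}; from K::=B we get {λ}. So FIRST(K) = {λ, b}.
FIRST(R): from R::=K we get {λ, b}. So FIRST(R) = {λ, b}.
FIRST(S): from S::=R we get {λ, b}; from S::=c a c we get {c}. So FIRST(S) = {λ, b, c}.
FOLLOW(S) includes $ since S is the start symbol.
FOLLOW(S): S appears on no right-hand side. Thus FOLLOW(S) = {$}.
For S ::= R: FIRST(R) = {λ, b}, so it goes in M[S, t] for t ∈ {b}; since λ ∈ FIRST, also for every t ∈ FOLLOW(S) = {$}.
For S ::= c a c: FIRST(c a c) = {c}, so it goes in M[S, t] for t ∈ {c}.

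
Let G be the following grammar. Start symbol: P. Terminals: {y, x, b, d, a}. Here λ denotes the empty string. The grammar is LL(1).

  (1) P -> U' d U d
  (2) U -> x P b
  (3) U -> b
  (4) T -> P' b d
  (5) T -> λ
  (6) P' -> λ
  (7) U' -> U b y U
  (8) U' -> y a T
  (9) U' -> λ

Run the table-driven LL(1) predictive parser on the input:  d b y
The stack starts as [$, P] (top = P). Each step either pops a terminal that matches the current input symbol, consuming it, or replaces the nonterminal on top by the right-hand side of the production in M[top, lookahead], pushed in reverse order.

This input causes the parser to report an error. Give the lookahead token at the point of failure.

y

     Stack       Input    Action
  1  $ P         d b y $  expand P -> U' d U d
  2  $ d U d U'  d b y $  expand U' -> λ
  3  $ d U d     d b y $  match d
  4  $ d U       b y $    expand U -> b
  5  $ d b       b y $    match b
  6  $ d         y $      error: top is terminal d but lookahead is y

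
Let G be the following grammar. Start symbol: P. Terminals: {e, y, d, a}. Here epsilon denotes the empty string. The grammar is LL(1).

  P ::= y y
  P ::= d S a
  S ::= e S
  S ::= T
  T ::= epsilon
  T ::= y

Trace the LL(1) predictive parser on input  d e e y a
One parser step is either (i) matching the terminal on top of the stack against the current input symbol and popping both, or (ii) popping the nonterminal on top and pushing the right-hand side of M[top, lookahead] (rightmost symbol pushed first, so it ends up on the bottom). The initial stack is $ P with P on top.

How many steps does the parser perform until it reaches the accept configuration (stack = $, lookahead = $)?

10

      Stack    Input        Action
   1  $ P      d e e y a $  expand P ::= d S a
   2  $ a S d  d e e y a $  match d
   3  $ a S    e e y a $    expand S ::= e S
   4  $ a S e  e e y a $    match e
   5  $ a S    e y a $      expand S ::= e S
   6  $ a S e  e y a $      match e
   7  $ a S    y a $        expand S ::= T
   8  $ a T    y a $        expand T ::= y
   9  $ a y    y a $        match y
  10  $ a      a $          match a
Accept reached after 10 steps.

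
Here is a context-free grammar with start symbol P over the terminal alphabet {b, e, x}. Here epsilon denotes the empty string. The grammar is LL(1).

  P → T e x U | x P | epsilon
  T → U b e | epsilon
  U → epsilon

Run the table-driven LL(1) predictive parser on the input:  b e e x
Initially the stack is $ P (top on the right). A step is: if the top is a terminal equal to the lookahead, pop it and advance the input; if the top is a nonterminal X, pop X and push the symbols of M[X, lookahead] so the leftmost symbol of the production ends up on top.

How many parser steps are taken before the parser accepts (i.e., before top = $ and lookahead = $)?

8

step 1: stack=$ P  input=b e e x $  — expand P → T e x U
step 2: stack=$ U x e T  input=b e e x $  — expand T → U b e
step 3: stack=$ U x e e b U  input=b e e x $  — expand U → epsilon
step 4: stack=$ U x e e b  input=b e e x $  — match b
step 5: stack=$ U x e e  input=e e x $  — match e
step 6: stack=$ U x e  input=e x $  — match e
step 7: stack=$ U x  input=x $  — match x
step 8: stack=$ U  input=$  — expand U → epsilon
Accept reached after 8 steps.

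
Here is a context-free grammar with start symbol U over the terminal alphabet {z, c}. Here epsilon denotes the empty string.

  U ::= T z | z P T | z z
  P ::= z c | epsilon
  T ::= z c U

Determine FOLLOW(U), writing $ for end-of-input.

FIRST(P): from P::=z c we get {z}; from P::=epsilon we get {epsilon}. So FIRST(P) = {epsilon, z}.
FIRST(T): from T::=z c U we get {z}. So FIRST(T) = {z}.
FIRST(U): from U::=T z we get {z}; from U::=z P T we get {z}; from U::=z z we get {z}. So FIRST(U) = {z}.
FOLLOW(U) includes $ since U is the start symbol.
FOLLOW(P): in U::=z P T, P is followed by T with FIRST {z}. Thus FOLLOW(P) = {z}.
FOLLOW(U): in T::=z c U, the suffix after U is empty, so FOLLOW(U) ⊇ FOLLOW(T) = {$, z}. Thus FOLLOW(U) = {$, z}.
FOLLOW(T): in U::=T z, T is followed by z with FIRST {z}; in U::=z P T, the suffix after T is empty, so FOLLOW(T) ⊇ FOLLOW(U) = {$, z}. Thus FOLLOW(T) = {$, z}.

{$, z}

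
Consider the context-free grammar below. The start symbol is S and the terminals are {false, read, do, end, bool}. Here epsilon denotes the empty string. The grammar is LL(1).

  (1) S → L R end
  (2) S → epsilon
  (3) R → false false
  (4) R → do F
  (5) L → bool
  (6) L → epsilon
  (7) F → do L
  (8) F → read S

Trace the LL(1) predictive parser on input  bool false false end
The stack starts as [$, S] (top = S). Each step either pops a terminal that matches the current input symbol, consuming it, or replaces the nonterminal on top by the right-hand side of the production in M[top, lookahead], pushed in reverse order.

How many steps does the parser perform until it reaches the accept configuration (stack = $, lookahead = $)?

7

     Stack              Input                   Action
  1  $ S                bool false false end $  expand S → L R end
  2  $ end R L          bool false false end $  expand L → bool
  3  $ end R bool       bool false false end $  match bool
  4  $ end R            false false end $       expand R → false false
  5  $ end false false  false false end $       match false
  6  $ end false        false end $             match false
  7  $ end              end $                   match end
Accept reached after 7 steps.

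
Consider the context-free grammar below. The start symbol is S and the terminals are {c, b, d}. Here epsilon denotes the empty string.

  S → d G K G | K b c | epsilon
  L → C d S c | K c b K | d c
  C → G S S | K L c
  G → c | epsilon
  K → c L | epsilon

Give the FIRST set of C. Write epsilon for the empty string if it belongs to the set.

FIRST(G) = {epsilon, c}
FIRST(K) = {epsilon, c}
FIRST(S) = {epsilon, b, c, d}  (via K b c)
FIRST(L) = {b, c, d}  (via C d S c, K c b K)
FIRST(C) = {epsilon, b, c, d}  (via G S S, K L c)

{epsilon, b, c, d}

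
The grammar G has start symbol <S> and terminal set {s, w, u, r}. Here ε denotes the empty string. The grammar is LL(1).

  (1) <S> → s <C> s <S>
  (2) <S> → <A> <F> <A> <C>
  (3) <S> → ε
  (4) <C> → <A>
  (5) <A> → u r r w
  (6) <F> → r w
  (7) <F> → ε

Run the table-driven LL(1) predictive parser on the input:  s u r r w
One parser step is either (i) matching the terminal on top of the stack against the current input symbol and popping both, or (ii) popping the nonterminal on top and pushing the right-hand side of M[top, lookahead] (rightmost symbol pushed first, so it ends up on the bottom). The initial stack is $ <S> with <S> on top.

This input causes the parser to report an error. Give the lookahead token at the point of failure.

     Stack            Input        Action
  1  $ <S>            s u r r w $  expand <S> → s <C> s <S>
  2  $ <S> s <C> s    s u r r w $  match s
  3  $ <S> s <C>      u r r w $    expand <C> → <A>
  4  $ <S> s <A>      u r r w $    expand <A> → u r r w
  5  $ <S> s w r r u  u r r w $    match u
  6  $ <S> s w r r    r r w $      match r
  7  $ <S> s w r      r w $        match r
  8  $ <S> s w        w $          match w
  9  $ <S> s          $            error: top is terminal s but lookahead is $

$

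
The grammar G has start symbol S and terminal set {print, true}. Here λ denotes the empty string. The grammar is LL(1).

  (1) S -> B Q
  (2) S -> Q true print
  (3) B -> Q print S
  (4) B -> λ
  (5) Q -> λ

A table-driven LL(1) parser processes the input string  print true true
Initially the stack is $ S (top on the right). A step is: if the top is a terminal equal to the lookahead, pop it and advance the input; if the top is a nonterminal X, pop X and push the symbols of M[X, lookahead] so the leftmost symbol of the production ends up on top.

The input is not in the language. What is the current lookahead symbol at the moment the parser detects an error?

true

step 1: stack=$ S  input=print true true $  — expand S -> B Q
step 2: stack=$ Q B  input=print true true $  — expand B -> Q print S
step 3: stack=$ Q S print Q  input=print true true $  — expand Q -> λ
step 4: stack=$ Q S print  input=print true true $  — match print
step 5: stack=$ Q S  input=true true $  — expand S -> Q true print
step 6: stack=$ Q print true Q  input=true true $  — expand Q -> λ
step 7: stack=$ Q print true  input=true true $  — match true
step 8: stack=$ Q print  input=true $  — error: top is terminal print but lookahead is true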